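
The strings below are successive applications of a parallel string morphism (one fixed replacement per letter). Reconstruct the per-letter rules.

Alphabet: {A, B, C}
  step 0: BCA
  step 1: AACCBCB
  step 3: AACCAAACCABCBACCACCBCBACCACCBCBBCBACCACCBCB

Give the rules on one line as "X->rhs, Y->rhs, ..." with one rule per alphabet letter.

A->BCB, B->A, C->ACC

  step 0 ⇒ step 1: BCA ⇒ A·ACC·BCB
    A ↦ BCB
    B ↦ A
    C ↦ ACC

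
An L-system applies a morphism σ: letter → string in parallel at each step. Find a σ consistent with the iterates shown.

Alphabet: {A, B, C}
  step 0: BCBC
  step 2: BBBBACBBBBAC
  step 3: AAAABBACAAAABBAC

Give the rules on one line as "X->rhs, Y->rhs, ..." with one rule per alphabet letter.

  step 2 ⇒ step 3: BBBBACBBBBAC ⇒ A·A·A·A·BB·AC·A·A·A·A·BB·AC
    A ↦ BB
    B ↦ A
    C ↦ AC

A->BB, B->A, C->AC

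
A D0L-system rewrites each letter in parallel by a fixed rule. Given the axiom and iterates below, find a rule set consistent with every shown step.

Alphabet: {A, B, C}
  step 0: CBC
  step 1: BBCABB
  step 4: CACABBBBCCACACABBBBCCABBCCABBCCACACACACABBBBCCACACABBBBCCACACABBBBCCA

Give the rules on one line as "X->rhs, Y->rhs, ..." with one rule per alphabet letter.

  step 0 ⇒ step 1: CBC ⇒ BB·CA·BB
    B ↦ CA
    C ↦ BB
    A ↦ CCA  (constrained at step 1)

A->CCA, B->CA, C->BB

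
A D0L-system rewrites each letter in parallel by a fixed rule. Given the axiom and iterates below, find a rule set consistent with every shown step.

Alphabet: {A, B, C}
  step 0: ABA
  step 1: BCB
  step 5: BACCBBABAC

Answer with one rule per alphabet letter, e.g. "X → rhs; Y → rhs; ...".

  step 0 ⇒ step 1: ABA ⇒ B·C·B
    A ↦ B
    B ↦ C
    C ↦ BA  (constrained at step 1)

A->B, B->C, C->BA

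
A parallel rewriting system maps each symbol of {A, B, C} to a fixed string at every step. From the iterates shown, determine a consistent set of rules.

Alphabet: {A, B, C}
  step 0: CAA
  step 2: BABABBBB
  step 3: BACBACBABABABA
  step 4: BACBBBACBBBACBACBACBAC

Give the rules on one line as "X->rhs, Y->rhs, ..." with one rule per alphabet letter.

A->C, B->BA, C->BB

  step 3 ⇒ step 4: BACBACBABABABA ⇒ BA·C·BB·BA·C·BB·BA·C·BA·C·BA·C·BA·C
    A ↦ C
    B ↦ BA
    C ↦ BB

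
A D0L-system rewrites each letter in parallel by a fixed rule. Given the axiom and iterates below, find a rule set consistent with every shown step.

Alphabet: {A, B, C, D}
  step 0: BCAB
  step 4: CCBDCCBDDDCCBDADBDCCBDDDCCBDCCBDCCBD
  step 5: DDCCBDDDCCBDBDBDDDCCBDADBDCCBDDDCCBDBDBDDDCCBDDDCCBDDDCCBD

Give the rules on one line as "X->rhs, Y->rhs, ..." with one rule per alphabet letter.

A->AD, B->CC, C->D, D->BD

  step 4 ⇒ step 5: CCBDCCBDDDCCBDADBDCCBDDDCCBDCCBDCCBD ⇒ D·D·CC·BD·D·D·CC·BD·BD·BD·D·D·CC·BD·AD·BD·CC·BD·D·D·CC·BD·BD·BD·D·D·CC·BD·D·D·CC·BD·D·D·CC·BD
    A ↦ AD
    B ↦ CC
    C ↦ D
    D ↦ BD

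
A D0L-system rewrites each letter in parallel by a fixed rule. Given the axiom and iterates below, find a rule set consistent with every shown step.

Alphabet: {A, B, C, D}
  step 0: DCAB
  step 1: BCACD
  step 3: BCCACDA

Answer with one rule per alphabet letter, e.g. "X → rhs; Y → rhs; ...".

A->C, B->D, C->A, D->BC

  step 0 ⇒ step 1: DCAB ⇒ BC·A·C·D
    A ↦ C
    B ↦ D
    C ↦ A
    D ↦ BC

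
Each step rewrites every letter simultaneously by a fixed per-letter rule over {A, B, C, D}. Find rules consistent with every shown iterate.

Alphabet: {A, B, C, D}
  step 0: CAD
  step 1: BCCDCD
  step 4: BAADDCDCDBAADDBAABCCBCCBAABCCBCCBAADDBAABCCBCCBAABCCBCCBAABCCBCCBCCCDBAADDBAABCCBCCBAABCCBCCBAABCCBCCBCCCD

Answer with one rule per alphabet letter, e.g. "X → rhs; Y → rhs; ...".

  step 0 ⇒ step 1: CAD ⇒ BCC·D·CD
    A ↦ D
    C ↦ BCC
    D ↦ CD
    B ↦ BAA  (constrained at step 1)

A->D, B->BAA, C->BCC, D->CD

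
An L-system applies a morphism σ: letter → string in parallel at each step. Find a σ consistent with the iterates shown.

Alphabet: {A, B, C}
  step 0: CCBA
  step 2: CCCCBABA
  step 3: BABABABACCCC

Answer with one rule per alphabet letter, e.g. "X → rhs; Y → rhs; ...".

A->C, B->C, C->BA

  step 2 ⇒ step 3: CCCCBABA ⇒ BA·BA·BA·BA·C·C·C·C
    A ↦ C
    B ↦ C
    C ↦ BA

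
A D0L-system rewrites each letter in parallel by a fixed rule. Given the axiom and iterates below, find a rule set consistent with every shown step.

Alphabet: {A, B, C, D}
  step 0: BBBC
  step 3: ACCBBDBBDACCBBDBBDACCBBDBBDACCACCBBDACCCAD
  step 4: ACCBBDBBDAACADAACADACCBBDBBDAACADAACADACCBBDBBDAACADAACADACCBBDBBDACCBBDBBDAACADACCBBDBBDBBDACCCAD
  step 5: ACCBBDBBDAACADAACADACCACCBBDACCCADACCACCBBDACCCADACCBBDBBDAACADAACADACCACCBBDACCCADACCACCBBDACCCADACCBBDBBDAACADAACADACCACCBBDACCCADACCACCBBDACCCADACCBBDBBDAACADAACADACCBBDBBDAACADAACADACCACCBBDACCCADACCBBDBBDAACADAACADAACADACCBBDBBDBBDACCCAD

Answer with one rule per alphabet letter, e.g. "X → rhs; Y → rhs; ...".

  step 4 ⇒ step 5: ACCBBDBBDAACADAACADACCBBDBBDAACADAACADACCBBDBBDAACADAACADACCBBDBBDACCBBDBBDAACADACCBBDBBDBBDACCCAD ⇒ ACC·BBD·BBD·A·A·CAD·A·A·CAD·ACC·ACC·BBD·ACC·CAD·ACC·ACC·BBD·ACC·CAD·ACC·BBD·BBD·A·A·CAD·A·A·CAD·ACC·ACC·BBD·ACC·CAD·ACC·ACC·BBD·ACC·CAD·ACC·BBD·BBD·A·A·CAD·A·A·CAD·ACC·ACC·BBD·ACC·CAD·ACC·ACC·BBD·ACC·CAD·ACC·BBD·BBD·A·A·CAD·A·A·CAD·ACC·BBD·BBD·A·A·CAD·A·A·CAD·ACC·ACC·BBD·ACC·CAD·ACC·BBD·BBD·A·A·CAD·A·A·CAD·A·A·CAD·ACC·BBD·BBD·BBD·ACC·CAD
    A ↦ ACC
    B ↦ A
    C ↦ BBD
    D ↦ CAD

A->ACC, B->A, C->BBD, D->CAD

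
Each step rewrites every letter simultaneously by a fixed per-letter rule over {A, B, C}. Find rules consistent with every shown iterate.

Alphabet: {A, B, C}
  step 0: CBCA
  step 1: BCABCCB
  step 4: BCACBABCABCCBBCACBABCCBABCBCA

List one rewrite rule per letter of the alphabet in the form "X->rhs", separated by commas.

  step 0 ⇒ step 1: CBCA ⇒ BC·A·BC·CB
    A ↦ CB
    B ↦ A
    C ↦ BC

A->CB, B->A, C->BC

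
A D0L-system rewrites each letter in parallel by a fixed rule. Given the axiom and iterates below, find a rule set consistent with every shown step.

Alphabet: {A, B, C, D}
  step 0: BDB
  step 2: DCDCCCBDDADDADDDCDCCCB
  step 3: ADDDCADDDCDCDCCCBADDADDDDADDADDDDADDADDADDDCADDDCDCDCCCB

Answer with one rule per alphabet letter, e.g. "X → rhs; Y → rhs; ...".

A->DD, B->CCB, C->DC, D->ADD

  step 2 ⇒ step 3: DCDCCCBDDADDADDDCDCCCB ⇒ ADD·DC·ADD·DC·DC·DC·CCB·ADD·ADD·DD·ADD·ADD·DD·ADD·ADD·ADD·DC·ADD·DC·DC·DC·CCB
    A ↦ DD
    B ↦ CCB
    C ↦ DC
    D ↦ ADD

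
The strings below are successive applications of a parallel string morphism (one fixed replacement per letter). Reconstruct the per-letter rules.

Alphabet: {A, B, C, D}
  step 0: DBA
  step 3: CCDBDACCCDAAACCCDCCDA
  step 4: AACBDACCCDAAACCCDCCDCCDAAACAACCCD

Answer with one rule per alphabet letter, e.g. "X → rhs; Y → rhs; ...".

  step 3 ⇒ step 4: CCDBDACCCDAAACCCDCCDA ⇒ A·A·C·BDA·C·CCD·A·A·A·C·CCD·CCD·CCD·A·A·A·C·A·A·C·CCD
    A ↦ CCD
    B ↦ BDA
    C ↦ A
    D ↦ C

A->CCD, B->BDA, C->A, D->C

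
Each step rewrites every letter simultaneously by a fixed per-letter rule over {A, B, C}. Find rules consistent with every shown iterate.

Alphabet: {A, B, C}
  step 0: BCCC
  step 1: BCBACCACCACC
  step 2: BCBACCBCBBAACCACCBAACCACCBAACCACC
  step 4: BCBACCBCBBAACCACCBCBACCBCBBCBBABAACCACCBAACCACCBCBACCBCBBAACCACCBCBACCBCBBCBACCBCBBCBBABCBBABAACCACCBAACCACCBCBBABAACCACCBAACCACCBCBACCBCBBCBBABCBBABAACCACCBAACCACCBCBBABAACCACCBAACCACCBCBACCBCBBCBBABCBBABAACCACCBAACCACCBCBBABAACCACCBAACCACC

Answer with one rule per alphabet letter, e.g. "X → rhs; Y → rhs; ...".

A->BA, B->BCB, C->ACC

  step 1 ⇒ step 2: BCBACCACCACC ⇒ BCB·ACC·BCB·BA·ACC·ACC·BA·ACC·ACC·BA·ACC·ACC
    A ↦ BA
    B ↦ BCB
    C ↦ ACC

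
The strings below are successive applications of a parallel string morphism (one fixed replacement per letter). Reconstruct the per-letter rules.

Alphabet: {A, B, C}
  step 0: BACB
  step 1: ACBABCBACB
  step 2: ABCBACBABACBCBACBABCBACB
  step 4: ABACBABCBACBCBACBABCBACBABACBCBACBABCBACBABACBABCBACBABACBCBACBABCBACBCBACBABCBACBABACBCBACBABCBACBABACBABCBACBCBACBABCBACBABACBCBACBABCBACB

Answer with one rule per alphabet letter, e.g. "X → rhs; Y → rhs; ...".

A->AB, B->ACB, C->CB

  step 1 ⇒ step 2: ACBABCBACB ⇒ AB·CB·ACB·AB·ACB·CB·ACB·AB·CB·ACB
    A ↦ AB
    B ↦ ACB
    C ↦ CB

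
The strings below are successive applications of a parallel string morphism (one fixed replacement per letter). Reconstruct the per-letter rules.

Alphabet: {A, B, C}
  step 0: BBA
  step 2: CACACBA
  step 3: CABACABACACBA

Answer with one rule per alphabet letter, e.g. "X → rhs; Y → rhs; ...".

  step 2 ⇒ step 3: CACACBA ⇒ CA·BA·CA·BA·CA·C·BA
    A ↦ BA
    B ↦ C
    C ↦ CA

A->BA, B->C, C->CA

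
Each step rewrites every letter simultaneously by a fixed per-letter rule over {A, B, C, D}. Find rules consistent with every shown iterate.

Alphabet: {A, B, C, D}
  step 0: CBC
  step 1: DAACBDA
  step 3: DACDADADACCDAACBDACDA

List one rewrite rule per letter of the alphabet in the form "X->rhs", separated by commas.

A->C, B->ACB, C->DA, D->DA

  step 0 ⇒ step 1: CBC ⇒ DA·ACB·DA
    B ↦ ACB
    C ↦ DA
    A ↦ C  (constrained at step 1)
    D ↦ DA  (constrained at step 1)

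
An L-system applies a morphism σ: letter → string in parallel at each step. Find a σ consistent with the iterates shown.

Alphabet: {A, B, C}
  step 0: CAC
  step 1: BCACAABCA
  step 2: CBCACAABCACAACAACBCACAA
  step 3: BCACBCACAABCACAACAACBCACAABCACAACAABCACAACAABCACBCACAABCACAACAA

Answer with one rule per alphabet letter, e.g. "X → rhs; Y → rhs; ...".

  step 2 ⇒ step 3: CBCACAABCACAACAACBCACAA ⇒ BCA·C·BCA·CAA·BCA·CAA·CAA·C·BCA·CAA·BCA·CAA·CAA·BCA·CAA·CAA·BCA·C·BCA·CAA·BCA·CAA·CAA
    A ↦ CAA
    B ↦ C
    C ↦ BCA

A->CAA, B->C, C->BCA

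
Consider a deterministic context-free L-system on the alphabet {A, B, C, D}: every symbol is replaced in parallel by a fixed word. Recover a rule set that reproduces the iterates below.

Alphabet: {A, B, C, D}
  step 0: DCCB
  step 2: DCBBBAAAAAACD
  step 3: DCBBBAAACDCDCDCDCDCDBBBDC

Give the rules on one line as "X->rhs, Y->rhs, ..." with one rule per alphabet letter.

  step 2 ⇒ step 3: DCBBBAAAAAACD ⇒ DC·BBB·A·A·A·CD·CD·CD·CD·CD·CD·BBB·DC
    A ↦ CD
    B ↦ A
    C ↦ BBB
    D ↦ DC

A->CD, B->A, C->BBB, D->DC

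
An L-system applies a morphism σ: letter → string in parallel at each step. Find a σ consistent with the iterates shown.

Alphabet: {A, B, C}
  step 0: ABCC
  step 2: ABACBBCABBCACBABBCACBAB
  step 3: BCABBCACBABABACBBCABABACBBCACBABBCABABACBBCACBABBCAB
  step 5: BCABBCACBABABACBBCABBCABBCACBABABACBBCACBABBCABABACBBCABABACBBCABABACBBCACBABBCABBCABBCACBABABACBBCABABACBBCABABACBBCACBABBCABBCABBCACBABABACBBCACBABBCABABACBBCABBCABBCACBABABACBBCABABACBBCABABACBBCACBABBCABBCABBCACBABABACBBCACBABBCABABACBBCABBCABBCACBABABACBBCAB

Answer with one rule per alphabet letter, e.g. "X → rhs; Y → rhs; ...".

A->BC, B->AB, C->ACB

  step 2 ⇒ step 3: ABACBBCABBCACBABBCACBAB ⇒ BC·AB·BC·ACB·AB·AB·ACB·BC·AB·AB·ACB·BC·ACB·AB·BC·AB·AB·ACB·BC·ACB·AB·BC·AB
    A ↦ BC
    B ↦ AB
    C ↦ ACB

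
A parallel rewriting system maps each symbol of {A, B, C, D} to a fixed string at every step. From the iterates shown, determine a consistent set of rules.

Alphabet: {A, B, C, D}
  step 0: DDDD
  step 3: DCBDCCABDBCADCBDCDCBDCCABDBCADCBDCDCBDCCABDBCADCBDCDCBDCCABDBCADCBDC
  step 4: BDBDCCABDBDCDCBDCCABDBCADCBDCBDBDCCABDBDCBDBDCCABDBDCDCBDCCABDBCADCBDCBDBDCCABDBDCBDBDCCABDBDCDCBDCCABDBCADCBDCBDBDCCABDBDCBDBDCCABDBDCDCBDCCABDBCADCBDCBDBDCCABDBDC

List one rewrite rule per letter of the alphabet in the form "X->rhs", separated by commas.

A->BDC, B->CA, C->DC, D->BDB

  step 3 ⇒ step 4: DCBDCCABDBCADCBDCDCBDCCABDBCADCBDCDCBDCCABDBCADCBDCDCBDCCABDBCADCBDC ⇒ BDB·DC·CA·BDB·DC·DC·BDC·CA·BDB·CA·DC·BDC·BDB·DC·CA·BDB·DC·BDB·DC·CA·BDB·DC·DC·BDC·CA·BDB·CA·DC·BDC·BDB·DC·CA·BDB·DC·BDB·DC·CA·BDB·DC·DC·BDC·CA·BDB·CA·DC·BDC·BDB·DC·CA·BDB·DC·BDB·DC·CA·BDB·DC·DC·BDC·CA·BDB·CA·DC·BDC·BDB·DC·CA·BDB·DC
    A ↦ BDC
    B ↦ CA
    C ↦ DC
    D ↦ BDB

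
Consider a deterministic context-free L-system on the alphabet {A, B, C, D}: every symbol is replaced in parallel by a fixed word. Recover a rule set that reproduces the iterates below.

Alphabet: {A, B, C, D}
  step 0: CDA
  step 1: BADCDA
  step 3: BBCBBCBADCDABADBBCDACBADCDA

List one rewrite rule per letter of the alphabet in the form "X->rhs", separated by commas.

A->DA, B->BBC, C->BAD, D->C

  step 0 ⇒ step 1: CDA ⇒ BAD·C·DA
    A ↦ DA
    C ↦ BAD
    D ↦ C
    B ↦ BBC  (constrained at step 1)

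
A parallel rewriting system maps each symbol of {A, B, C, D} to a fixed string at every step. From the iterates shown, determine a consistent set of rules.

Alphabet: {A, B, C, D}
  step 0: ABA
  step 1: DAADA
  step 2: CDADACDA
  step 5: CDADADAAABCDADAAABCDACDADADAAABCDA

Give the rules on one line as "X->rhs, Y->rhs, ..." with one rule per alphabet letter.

A->DA, B->A, C->AB, D->C

  step 1 ⇒ step 2: DAADA ⇒ C·DA·DA·C·DA
    A ↦ DA
    D ↦ C
  step 0 ⇒ step 1: ABA ⇒ DA·A·DA
    B ↦ A
    C ↦ AB  (constrained at step 2)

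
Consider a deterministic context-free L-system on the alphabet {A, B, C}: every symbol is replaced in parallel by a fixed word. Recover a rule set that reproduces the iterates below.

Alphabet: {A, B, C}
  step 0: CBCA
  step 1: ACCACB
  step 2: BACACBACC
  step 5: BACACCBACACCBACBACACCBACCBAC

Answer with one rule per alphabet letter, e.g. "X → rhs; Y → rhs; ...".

A->B, B->C, C->AC

  step 1 ⇒ step 2: ACCACB ⇒ B·AC·AC·B·AC·C
    A ↦ B
    B ↦ C
    C ↦ AC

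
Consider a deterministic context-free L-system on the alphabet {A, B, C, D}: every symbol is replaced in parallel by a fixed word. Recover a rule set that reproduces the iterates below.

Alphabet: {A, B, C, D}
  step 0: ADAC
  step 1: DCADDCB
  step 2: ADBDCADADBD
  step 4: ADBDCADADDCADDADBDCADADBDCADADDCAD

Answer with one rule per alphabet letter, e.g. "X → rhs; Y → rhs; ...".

A->DC, B->D, C->B, D->AD

  step 1 ⇒ step 2: DCADDCB ⇒ AD·B·DC·AD·AD·B·D
    A ↦ DC
    B ↦ D
    C ↦ B
    D ↦ AD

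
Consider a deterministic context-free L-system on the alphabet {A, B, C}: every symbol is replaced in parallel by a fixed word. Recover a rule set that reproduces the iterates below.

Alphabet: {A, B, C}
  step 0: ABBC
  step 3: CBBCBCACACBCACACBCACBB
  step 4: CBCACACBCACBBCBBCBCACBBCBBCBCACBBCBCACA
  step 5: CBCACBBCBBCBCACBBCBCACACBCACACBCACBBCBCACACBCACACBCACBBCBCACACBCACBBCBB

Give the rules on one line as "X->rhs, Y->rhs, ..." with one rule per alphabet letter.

  step 4 ⇒ step 5: CBCACACBCACBBCBBCBCACBBCBBCBCACBBCBCACA ⇒ CB·CA·CB·B·CB·B·CB·CA·CB·B·CB·CA·CA·CB·CA·CA·CB·CA·CB·B·CB·CA·CA·CB·CA·CA·CB·CA·CB·B·CB·CA·CA·CB·CA·CB·B·CB·B
    A ↦ B
    B ↦ CA
    C ↦ CB

A->B, B->CA, C->CB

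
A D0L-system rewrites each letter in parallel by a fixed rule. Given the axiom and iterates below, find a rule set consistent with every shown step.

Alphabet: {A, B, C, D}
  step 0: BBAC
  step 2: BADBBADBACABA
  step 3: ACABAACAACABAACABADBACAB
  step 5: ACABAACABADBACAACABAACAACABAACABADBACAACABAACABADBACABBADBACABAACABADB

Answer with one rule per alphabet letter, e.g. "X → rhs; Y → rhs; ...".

  step 2 ⇒ step 3: BADBBADBACABA ⇒ ACA·B·A·ACA·ACA·B·A·ACA·B·AD·B·ACA·B
    A ↦ B
    B ↦ ACA
    C ↦ AD
    D ↦ A

A->B, B->ACA, C->AD, D->A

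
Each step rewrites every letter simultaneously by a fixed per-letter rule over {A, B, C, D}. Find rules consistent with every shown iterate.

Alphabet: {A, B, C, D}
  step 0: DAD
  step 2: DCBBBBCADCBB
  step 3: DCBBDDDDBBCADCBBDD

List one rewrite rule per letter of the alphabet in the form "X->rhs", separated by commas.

A->CA, B->D, C->BB, D->DC

  step 2 ⇒ step 3: DCBBBBCADCBB ⇒ DC·BB·D·D·D·D·BB·CA·DC·BB·D·D
    A ↦ CA
    B ↦ D
    C ↦ BB
    D ↦ DC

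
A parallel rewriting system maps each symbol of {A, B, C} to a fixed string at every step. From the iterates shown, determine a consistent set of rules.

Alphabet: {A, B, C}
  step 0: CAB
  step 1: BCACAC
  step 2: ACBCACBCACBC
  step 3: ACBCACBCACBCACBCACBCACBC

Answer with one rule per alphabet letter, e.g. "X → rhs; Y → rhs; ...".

  step 2 ⇒ step 3: ACBCACBCACBC ⇒ AC·BC·AC·BC·AC·BC·AC·BC·AC·BC·AC·BC
    A ↦ AC
    B ↦ AC
    C ↦ BC

A->AC, B->AC, C->BC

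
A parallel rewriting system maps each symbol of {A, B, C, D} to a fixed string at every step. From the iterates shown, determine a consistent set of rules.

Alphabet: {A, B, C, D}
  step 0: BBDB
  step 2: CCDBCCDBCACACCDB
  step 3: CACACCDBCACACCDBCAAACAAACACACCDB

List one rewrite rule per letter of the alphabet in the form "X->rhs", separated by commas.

A->AA, B->DB, C->CA, D->CC

  step 2 ⇒ step 3: CCDBCCDBCACACCDB ⇒ CA·CA·CC·DB·CA·CA·CC·DB·CA·AA·CA·AA·CA·CA·CC·DB
    A ↦ AA
    B ↦ DB
    C ↦ CA
    D ↦ CC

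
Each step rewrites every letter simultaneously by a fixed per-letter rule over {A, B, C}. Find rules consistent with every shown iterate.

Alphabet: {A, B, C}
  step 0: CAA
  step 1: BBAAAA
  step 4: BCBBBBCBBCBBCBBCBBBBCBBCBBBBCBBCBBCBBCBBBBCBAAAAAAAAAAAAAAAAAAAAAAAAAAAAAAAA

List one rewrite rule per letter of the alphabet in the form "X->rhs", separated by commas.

  step 0 ⇒ step 1: CAA ⇒ BB·AA·AA
    A ↦ AA
    C ↦ BB
    B ↦ BCB  (constrained at step 1)

A->AA, B->BCB, C->BB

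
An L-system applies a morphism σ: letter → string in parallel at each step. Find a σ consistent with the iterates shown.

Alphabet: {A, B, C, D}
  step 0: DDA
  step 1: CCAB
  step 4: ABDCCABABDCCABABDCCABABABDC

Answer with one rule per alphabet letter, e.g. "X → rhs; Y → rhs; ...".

  step 0 ⇒ step 1: DDA ⇒ C·C·AB
    A ↦ AB
    D ↦ C
    B ↦ DC  (constrained at step 1)
    C ↦ AB  (constrained at step 1)

A->AB, B->DC, C->AB, D->C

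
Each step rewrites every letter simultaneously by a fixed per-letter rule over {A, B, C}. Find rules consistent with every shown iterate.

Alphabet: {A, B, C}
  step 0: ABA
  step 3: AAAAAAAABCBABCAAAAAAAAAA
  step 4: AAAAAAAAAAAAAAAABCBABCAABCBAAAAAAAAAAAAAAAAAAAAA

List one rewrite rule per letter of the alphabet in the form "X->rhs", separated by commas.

A->AA, B->BC, C->BA

  step 3 ⇒ step 4: AAAAAAAABCBABCAAAAAAAAAA ⇒ AA·AA·AA·AA·AA·AA·AA·AA·BC·BA·BC·AA·BC·BA·AA·AA·AA·AA·AA·AA·AA·AA·AA·AA
    A ↦ AA
    B ↦ BC
    C ↦ BA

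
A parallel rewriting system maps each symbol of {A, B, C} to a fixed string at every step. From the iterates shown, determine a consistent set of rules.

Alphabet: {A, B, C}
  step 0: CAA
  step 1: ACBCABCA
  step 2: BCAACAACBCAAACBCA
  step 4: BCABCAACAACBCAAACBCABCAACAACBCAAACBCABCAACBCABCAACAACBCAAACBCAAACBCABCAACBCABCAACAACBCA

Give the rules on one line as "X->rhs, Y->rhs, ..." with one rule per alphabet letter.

A->BCA, B->A, C->AC

  step 1 ⇒ step 2: ACBCABCA ⇒ BCA·AC·A·AC·BCA·A·AC·BCA
    A ↦ BCA
    B ↦ A
    C ↦ AC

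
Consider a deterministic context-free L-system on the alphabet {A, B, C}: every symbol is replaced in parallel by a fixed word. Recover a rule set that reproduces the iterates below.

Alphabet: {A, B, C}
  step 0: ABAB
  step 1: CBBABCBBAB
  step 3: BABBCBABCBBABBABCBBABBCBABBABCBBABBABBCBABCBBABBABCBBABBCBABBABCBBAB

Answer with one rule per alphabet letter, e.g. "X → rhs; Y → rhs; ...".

  step 0 ⇒ step 1: ABAB ⇒ CB·BAB·CB·BAB
    A ↦ CB
    B ↦ BAB
    C ↦ BC  (constrained at step 1)

A->CB, B->BAB, C->BC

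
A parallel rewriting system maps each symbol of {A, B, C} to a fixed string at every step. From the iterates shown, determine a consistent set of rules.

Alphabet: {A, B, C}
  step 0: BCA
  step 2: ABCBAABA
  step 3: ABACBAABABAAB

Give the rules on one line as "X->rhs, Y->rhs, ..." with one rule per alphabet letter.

A->AB, B->A, C->CB

  step 2 ⇒ step 3: ABCBAABA ⇒ AB·A·CB·A·AB·AB·A·AB
    A ↦ AB
    B ↦ A
    C ↦ CB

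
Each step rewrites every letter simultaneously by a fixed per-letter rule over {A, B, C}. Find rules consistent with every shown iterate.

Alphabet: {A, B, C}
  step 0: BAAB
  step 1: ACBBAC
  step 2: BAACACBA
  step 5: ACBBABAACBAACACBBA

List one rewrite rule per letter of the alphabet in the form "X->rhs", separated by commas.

A->B, B->AC, C->A

  step 1 ⇒ step 2: ACBBAC ⇒ B·A·AC·AC·B·A
    A ↦ B
    B ↦ AC
    C ↦ A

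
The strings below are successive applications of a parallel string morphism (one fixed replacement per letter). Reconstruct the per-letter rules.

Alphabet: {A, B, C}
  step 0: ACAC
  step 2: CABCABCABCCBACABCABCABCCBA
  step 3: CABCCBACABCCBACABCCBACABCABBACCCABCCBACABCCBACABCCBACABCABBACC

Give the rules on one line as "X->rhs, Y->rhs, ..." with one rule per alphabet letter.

A->CC, B->BA, C->CAB

  step 2 ⇒ step 3: CABCABCABCCBACABCABCABCCBA ⇒ CAB·CC·BA·CAB·CC·BA·CAB·CC·BA·CAB·CAB·BA·CC·CAB·CC·BA·CAB·CC·BA·CAB·CC·BA·CAB·CAB·BA·CC
    A ↦ CC
    B ↦ BA
    C ↦ CAB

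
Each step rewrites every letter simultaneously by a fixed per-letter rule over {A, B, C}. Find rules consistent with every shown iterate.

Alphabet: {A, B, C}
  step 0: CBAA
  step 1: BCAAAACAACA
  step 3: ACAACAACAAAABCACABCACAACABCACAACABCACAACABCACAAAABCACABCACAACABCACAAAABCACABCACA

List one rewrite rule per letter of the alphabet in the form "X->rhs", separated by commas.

  step 0 ⇒ step 1: CBAA ⇒ BC·AAA·ACA·ACA
    A ↦ ACA
    B ↦ AAA
    C ↦ BC

A->ACA, B->AAA, C->BC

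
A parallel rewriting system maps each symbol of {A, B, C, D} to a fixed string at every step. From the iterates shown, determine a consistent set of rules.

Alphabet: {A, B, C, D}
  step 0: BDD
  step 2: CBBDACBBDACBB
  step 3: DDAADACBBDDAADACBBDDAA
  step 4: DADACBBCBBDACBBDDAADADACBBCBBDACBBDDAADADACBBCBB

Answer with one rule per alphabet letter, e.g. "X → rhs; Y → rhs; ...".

  step 3 ⇒ step 4: DDAADACBBDDAADACBBDDAA ⇒ DA·DA·CBB·CBB·DA·CBB·DD·A·A·DA·DA·CBB·CBB·DA·CBB·DD·A·A·DA·DA·CBB·CBB
    A ↦ CBB
    B ↦ A
    C ↦ DD
    D ↦ DA

A->CBB, B->A, C->DD, D->DA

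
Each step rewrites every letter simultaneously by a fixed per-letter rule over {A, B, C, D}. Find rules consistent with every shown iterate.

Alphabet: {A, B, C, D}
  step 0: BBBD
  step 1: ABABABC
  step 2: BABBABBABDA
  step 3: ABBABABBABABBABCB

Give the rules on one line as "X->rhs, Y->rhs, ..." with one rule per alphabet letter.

A->B, B->AB, C->DA, D->C

  step 2 ⇒ step 3: BABBABBABDA ⇒ AB·B·AB·AB·B·AB·AB·B·AB·C·B
    A ↦ B
    B ↦ AB
    D ↦ C
  step 1 ⇒ step 2: ABABABC ⇒ B·AB·B·AB·B·AB·DA
    C ↦ DA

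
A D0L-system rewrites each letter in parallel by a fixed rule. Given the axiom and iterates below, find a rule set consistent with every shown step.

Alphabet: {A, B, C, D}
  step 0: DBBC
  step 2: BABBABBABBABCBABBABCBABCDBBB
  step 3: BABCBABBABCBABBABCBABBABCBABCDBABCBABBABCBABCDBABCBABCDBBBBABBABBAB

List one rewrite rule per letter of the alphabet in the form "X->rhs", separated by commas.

A->C, B->BAB, C->CD, D->BBB

  step 2 ⇒ step 3: BABBABBABBABCBABBABCBABCDBBB ⇒ BAB·C·BAB·BAB·C·BAB·BAB·C·BAB·BAB·C·BAB·CD·BAB·C·BAB·BAB·C·BAB·CD·BAB·C·BAB·CD·BBB·BAB·BAB·BAB
    A ↦ C
    B ↦ BAB
    C ↦ CD
    D ↦ BBB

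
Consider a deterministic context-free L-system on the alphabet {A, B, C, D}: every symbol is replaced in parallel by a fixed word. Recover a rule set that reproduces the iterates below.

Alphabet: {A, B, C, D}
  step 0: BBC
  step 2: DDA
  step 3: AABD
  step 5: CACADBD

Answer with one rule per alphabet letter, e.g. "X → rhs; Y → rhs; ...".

  step 2 ⇒ step 3: DDA ⇒ A·A·BD
    A ↦ BD
    D ↦ A
    B ↦ C  (constrained at step 0)
    C ↦ D  (constrained at step 0)

A->BD, B->C, C->D, D->A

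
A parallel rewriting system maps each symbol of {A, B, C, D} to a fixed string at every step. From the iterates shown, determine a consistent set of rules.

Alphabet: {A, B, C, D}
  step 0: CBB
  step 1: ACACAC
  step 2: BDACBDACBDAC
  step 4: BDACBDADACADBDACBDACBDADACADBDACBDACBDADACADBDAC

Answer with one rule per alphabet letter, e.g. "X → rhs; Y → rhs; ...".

A->BD, B->AC, C->AC, D->AD

  step 1 ⇒ step 2: ACACAC ⇒ BD·AC·BD·AC·BD·AC
    A ↦ BD
    C ↦ AC
  step 0 ⇒ step 1: CBB ⇒ AC·AC·AC
    B ↦ AC
    D ↦ AD  (constrained at step 2)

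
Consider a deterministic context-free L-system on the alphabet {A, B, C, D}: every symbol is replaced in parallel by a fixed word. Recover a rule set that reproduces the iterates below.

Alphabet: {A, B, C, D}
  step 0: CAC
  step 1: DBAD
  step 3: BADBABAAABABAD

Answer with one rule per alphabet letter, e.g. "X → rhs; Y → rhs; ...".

  step 0 ⇒ step 1: CAC ⇒ D·BA·D
    A ↦ BA
    C ↦ D
    B ↦ AA  (constrained at step 1)
    D ↦ AC  (constrained at step 1)

A->BA, B->AA, C->D, D->AC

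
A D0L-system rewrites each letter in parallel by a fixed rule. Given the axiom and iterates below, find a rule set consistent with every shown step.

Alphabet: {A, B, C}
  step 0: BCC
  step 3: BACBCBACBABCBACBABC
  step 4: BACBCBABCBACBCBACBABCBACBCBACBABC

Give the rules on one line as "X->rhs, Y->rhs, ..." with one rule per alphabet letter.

A->C, B->BA, C->BC

  step 3 ⇒ step 4: BACBCBACBABCBACBABC ⇒ BA·C·BC·BA·BC·BA·C·BC·BA·C·BA·BC·BA·C·BC·BA·C·BA·BC
    A ↦ C
    B ↦ BA
    C ↦ BC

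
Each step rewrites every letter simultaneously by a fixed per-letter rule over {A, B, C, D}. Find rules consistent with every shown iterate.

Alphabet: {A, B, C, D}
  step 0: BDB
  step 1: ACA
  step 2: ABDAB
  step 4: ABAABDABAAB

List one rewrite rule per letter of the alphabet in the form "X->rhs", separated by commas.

  step 1 ⇒ step 2: ACA ⇒ AB·D·AB
    A ↦ AB
    C ↦ D
  step 0 ⇒ step 1: BDB ⇒ A·C·A
    B ↦ A
  step 0 ⇒ step 1: BDB ⇒ A·C·A
    D ↦ C

A->AB, B->A, C->D, D->C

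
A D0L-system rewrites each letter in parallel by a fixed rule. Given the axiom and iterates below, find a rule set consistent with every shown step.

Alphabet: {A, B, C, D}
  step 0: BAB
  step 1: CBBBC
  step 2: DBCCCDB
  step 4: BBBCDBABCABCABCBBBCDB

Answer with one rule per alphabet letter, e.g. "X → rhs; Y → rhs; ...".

  step 1 ⇒ step 2: CBBBC ⇒ DB·C·C·C·DB
    B ↦ C
    C ↦ DB
  step 0 ⇒ step 1: BAB ⇒ C·BBB·C
    A ↦ BBB
    D ↦ AB  (constrained at step 2)

A->BBB, B->C, C->DB, D->AB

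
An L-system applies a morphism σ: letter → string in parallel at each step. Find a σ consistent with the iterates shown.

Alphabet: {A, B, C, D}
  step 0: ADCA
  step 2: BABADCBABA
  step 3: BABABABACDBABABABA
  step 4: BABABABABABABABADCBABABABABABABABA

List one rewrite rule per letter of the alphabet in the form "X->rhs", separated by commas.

A->BA, B->BA, C->D, D->C

  step 3 ⇒ step 4: BABABABACDBABABABA ⇒ BA·BA·BA·BA·BA·BA·BA·BA·D·C·BA·BA·BA·BA·BA·BA·BA·BA
    A ↦ BA
    B ↦ BA
    C ↦ D
    D ↦ C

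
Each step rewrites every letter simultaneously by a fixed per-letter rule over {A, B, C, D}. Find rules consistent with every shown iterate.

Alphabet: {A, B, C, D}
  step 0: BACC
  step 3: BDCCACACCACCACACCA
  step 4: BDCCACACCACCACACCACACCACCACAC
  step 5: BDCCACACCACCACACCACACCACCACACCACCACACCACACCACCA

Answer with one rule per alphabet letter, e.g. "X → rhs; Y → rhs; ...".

  step 4 ⇒ step 5: BDCCACACCACCACACCACACCACCACAC ⇒ BD·C·CA·CA·C·CA·C·CA·CA·C·CA·CA·C·CA·C·CA·CA·C·CA·C·CA·CA·C·CA·CA·C·CA·C·CA
    A ↦ C
    B ↦ BD
    C ↦ CA
    D ↦ C

A->C, B->BD, C->CA, D->C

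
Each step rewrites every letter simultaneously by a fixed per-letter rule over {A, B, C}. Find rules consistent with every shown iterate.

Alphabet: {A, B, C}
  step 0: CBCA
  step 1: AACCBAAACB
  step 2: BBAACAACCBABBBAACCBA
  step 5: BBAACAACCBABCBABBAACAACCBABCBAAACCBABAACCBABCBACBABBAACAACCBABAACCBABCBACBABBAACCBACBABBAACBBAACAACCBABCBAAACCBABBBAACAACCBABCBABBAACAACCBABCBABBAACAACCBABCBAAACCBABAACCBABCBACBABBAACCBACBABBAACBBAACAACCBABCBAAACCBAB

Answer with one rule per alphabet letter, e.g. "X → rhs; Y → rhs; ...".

  step 1 ⇒ step 2: AACCBAAACB ⇒ B·B·AAC·AAC·CBA·B·B·B·AAC·CBA
    A ↦ B
    B ↦ CBA
    C ↦ AAC

A->B, B->CBA, C->AAC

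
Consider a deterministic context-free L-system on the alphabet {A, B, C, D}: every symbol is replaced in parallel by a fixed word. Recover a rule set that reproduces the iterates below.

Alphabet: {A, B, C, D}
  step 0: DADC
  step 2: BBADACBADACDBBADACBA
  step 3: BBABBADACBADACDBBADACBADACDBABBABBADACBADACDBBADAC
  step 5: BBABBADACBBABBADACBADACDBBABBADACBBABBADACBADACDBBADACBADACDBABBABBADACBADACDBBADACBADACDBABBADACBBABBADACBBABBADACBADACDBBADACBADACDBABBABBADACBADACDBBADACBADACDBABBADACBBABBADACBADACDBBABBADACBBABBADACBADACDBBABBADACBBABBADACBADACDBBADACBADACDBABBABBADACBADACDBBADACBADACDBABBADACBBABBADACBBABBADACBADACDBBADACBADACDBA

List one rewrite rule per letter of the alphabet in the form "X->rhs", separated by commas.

A->DAC, B->BBA, C->D, D->BA

  step 2 ⇒ step 3: BBADACBADACDBBADACBA ⇒ BBA·BBA·DAC·BA·DAC·D·BBA·DAC·BA·DAC·D·BA·BBA·BBA·DAC·BA·DAC·D·BBA·DAC
    A ↦ DAC
    B ↦ BBA
    C ↦ D
    D ↦ BA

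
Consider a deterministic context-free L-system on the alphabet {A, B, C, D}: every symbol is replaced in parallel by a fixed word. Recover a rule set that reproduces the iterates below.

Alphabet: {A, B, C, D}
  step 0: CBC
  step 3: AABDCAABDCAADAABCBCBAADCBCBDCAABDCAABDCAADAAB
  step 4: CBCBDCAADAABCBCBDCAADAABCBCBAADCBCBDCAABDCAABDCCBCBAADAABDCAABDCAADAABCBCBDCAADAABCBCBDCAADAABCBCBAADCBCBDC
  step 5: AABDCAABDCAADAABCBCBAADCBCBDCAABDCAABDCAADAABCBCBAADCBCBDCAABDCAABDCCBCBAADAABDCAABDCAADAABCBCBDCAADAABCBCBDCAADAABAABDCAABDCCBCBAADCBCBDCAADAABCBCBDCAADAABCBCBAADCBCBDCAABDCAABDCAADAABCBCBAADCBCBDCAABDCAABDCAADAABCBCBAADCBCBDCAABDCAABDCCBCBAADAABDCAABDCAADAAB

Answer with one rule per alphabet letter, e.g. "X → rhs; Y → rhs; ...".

  step 4 ⇒ step 5: CBCBDCAADAABCBCBDCAADAABCBCBAADCBCBDCAABDCAABDCCBCBAADAABDCAABDCAADAABCBCBDCAADAABCBCBDCAADAABCBCBAADCBCBDC ⇒ AAB·DC·AAB·DC·AAD·AAB·CB·CB·AAD·CB·CB·DC·AAB·DC·AAB·DC·AAD·AAB·CB·CB·AAD·CB·CB·DC·AAB·DC·AAB·DC·CB·CB·AAD·AAB·DC·AAB·DC·AAD·AAB·CB·CB·DC·AAD·AAB·CB·CB·DC·AAD·AAB·AAB·DC·AAB·DC·CB·CB·AAD·CB·CB·DC·AAD·AAB·CB·CB·DC·AAD·AAB·CB·CB·AAD·CB·CB·DC·AAB·DC·AAB·DC·AAD·AAB·CB·CB·AAD·CB·CB·DC·AAB·DC·AAB·DC·AAD·AAB·CB·CB·AAD·CB·CB·DC·AAB·DC·AAB·DC·CB·CB·AAD·AAB·DC·AAB·DC·AAD·AAB
    A ↦ CB
    B ↦ DC
    C ↦ AAB
    D ↦ AAD

A->CB, B->DC, C->AAB, D->AAD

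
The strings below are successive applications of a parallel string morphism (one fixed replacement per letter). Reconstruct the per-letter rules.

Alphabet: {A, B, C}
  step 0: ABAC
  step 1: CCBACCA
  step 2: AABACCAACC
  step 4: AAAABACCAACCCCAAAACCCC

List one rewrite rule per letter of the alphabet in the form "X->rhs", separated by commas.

  step 1 ⇒ step 2: CCBACCA ⇒ A·A·BA·CC·A·A·CC
    A ↦ CC
    B ↦ BA
    C ↦ A

A->CC, B->BA, C->A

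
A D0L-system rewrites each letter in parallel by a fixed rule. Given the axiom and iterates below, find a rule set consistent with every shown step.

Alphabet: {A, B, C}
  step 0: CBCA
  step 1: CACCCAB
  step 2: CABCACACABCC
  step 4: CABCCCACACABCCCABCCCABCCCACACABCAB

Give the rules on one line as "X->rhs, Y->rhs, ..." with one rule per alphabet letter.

A->B, B->CC, C->CA

  step 1 ⇒ step 2: CACCCAB ⇒ CA·B·CA·CA·CA·B·CC
    A ↦ B
    B ↦ CC
    C ↦ CA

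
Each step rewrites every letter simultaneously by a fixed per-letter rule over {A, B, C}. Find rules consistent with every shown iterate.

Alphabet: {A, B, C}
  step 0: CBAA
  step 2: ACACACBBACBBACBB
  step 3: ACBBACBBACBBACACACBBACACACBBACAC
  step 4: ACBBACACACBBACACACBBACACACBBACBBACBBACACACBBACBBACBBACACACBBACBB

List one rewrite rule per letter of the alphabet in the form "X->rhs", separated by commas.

A->AC, B->AC, C->BB

  step 3 ⇒ step 4: ACBBACBBACBBACACACBBACACACBBACAC ⇒ AC·BB·AC·AC·AC·BB·AC·AC·AC·BB·AC·AC·AC·BB·AC·BB·AC·BB·AC·AC·AC·BB·AC·BB·AC·BB·AC·AC·AC·BB·AC·BB
    A ↦ AC
    B ↦ AC
    C ↦ BB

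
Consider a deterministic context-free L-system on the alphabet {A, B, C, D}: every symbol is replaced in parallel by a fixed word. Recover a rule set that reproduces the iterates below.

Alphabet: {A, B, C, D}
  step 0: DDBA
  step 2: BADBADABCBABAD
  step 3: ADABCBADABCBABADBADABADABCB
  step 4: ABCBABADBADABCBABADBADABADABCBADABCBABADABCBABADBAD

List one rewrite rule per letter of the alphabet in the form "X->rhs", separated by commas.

  step 3 ⇒ step 4: ADABCBADABCBABADBADABADABCB ⇒ AB·CB·AB·AD·B·AD·AB·CB·AB·AD·B·AD·AB·AD·AB·CB·AD·AB·CB·AB·AD·AB·CB·AB·AD·B·AD
    A ↦ AB
    B ↦ AD
    C ↦ B
    D ↦ CB

A->AB, B->AD, C->B, D->CB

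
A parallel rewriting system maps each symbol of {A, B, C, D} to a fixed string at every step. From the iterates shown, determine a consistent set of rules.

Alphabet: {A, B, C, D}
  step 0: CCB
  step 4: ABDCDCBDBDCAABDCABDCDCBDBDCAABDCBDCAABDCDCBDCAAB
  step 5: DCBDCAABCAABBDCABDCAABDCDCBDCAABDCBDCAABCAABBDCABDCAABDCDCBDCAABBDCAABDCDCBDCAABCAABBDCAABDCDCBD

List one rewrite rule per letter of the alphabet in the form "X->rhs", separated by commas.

  step 4 ⇒ step 5: ABDCDCBDBDCAABDCABDCDCBDBDCAABDCBDCAABDCDCBDCAAB ⇒ DC·BD·CA·AB·CA·AB·BD·CA·BD·CA·AB·DC·DC·BD·CA·AB·DC·BD·CA·AB·CA·AB·BD·CA·BD·CA·AB·DC·DC·BD·CA·AB·BD·CA·AB·DC·DC·BD·CA·AB·CA·AB·BD·CA·AB·DC·DC·BD
    A ↦ DC
    B ↦ BD
    C ↦ AB
    D ↦ CA

A->DC, B->BD, C->AB, D->CA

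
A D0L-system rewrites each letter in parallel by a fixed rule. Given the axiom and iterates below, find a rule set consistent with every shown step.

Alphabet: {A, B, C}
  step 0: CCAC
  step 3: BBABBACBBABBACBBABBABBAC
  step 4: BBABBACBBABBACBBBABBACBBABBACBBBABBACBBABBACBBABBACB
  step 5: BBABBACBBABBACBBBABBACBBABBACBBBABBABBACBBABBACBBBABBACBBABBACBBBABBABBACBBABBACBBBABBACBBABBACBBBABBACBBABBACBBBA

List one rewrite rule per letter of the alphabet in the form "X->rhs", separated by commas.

A->C, B->BBA, C->B

  step 4 ⇒ step 5: BBABBACBBABBACBBBABBACBBABBACBBBABBACBBABBACBBABBACB ⇒ BBA·BBA·C·BBA·BBA·C·B·BBA·BBA·C·BBA·BBA·C·B·BBA·BBA·BBA·C·BBA·BBA·C·B·BBA·BBA·C·BBA·BBA·C·B·BBA·BBA·BBA·C·BBA·BBA·C·B·BBA·BBA·C·BBA·BBA·C·B·BBA·BBA·C·BBA·BBA·C·B·BBA
    A ↦ C
    B ↦ BBA
    C ↦ B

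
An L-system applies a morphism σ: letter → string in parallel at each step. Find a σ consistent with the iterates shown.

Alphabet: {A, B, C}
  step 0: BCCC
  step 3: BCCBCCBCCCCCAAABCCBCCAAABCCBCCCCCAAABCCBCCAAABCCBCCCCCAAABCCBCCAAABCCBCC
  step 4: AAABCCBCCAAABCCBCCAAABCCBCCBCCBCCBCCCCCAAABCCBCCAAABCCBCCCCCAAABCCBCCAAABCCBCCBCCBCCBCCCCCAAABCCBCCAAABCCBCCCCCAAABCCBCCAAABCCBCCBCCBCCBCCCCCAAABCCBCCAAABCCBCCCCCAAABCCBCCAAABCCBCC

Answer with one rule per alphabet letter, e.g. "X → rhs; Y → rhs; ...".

A->C, B->AAA, C->BCC

  step 3 ⇒ step 4: BCCBCCBCCCCCAAABCCBCCAAABCCBCCCCCAAABCCBCCAAABCCBCCCCCAAABCCBCCAAABCCBCC ⇒ AAA·BCC·BCC·AAA·BCC·BCC·AAA·BCC·BCC·BCC·BCC·BCC·C·C·C·AAA·BCC·BCC·AAA·BCC·BCC·C·C·C·AAA·BCC·BCC·AAA·BCC·BCC·BCC·BCC·BCC·C·C·C·AAA·BCC·BCC·AAA·BCC·BCC·C·C·C·AAA·BCC·BCC·AAA·BCC·BCC·BCC·BCC·BCC·C·C·C·AAA·BCC·BCC·AAA·BCC·BCC·C·C·C·AAA·BCC·BCC·AAA·BCC·BCC
    A ↦ C
    B ↦ AAA
    C ↦ BCC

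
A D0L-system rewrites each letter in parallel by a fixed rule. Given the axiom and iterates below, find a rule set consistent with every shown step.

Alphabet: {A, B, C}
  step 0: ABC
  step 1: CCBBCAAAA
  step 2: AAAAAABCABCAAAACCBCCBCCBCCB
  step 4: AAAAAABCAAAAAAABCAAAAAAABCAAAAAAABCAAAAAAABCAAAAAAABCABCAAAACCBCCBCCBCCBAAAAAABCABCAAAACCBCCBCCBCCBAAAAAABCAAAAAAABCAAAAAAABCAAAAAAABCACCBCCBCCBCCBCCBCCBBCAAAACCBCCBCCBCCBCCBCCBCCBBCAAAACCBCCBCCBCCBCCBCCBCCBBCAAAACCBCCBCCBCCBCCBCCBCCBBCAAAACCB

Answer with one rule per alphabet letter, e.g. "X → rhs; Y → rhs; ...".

A->CCB, B->BCA, C->AAA

  step 1 ⇒ step 2: CCBBCAAAA ⇒ AAA·AAA·BCA·BCA·AAA·CCB·CCB·CCB·CCB
    A ↦ CCB
    B ↦ BCA
    C ↦ AAA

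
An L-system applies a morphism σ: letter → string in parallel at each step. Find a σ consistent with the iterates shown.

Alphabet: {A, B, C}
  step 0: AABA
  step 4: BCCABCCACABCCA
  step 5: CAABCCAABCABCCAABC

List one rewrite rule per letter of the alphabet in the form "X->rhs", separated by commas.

A->BC, B->C, C->A

  step 4 ⇒ step 5: BCCABCCACABCCA ⇒ C·A·A·BC·C·A·A·BC·A·BC·C·A·A·BC
    A ↦ BC
    B ↦ C
    C ↦ A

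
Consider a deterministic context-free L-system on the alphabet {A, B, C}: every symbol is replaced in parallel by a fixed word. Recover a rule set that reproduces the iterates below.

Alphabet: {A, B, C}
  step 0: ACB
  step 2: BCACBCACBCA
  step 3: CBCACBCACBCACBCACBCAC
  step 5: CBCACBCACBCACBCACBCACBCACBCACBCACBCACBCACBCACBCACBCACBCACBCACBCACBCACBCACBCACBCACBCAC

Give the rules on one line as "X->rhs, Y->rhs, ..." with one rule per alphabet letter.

A->C, B->C, C->BCA

  step 2 ⇒ step 3: BCACBCACBCA ⇒ C·BCA·C·BCA·C·BCA·C·BCA·C·BCA·C
    A ↦ C
    B ↦ C
    C ↦ BCA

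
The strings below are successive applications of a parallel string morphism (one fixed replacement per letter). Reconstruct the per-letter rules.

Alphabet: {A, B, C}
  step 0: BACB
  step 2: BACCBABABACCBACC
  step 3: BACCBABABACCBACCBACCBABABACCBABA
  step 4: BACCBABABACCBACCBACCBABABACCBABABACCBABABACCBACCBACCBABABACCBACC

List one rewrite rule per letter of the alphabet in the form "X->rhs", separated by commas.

A->CC, B->BA, C->BA

  step 3 ⇒ step 4: BACCBABABACCBACCBACCBABABACCBABA ⇒ BA·CC·BA·BA·BA·CC·BA·CC·BA·CC·BA·BA·BA·CC·BA·BA·BA·CC·BA·BA·BA·CC·BA·CC·BA·CC·BA·BA·BA·CC·BA·CC
    A ↦ CC
    B ↦ BA
    C ↦ BA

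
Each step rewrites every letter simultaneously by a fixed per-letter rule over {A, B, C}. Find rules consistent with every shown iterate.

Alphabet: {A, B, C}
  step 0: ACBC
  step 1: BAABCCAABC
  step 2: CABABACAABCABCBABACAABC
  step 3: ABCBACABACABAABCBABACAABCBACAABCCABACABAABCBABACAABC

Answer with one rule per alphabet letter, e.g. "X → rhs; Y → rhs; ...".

A->BA, B->CA, C->ABC

  step 2 ⇒ step 3: CABABACAABCABCBABACAABC ⇒ ABC·BA·CA·BA·CA·BA·ABC·BA·BA·CA·ABC·BA·CA·ABC·CA·BA·CA·BA·ABC·BA·BA·CA·ABC
    A ↦ BA
    B ↦ CA
    C ↦ ABC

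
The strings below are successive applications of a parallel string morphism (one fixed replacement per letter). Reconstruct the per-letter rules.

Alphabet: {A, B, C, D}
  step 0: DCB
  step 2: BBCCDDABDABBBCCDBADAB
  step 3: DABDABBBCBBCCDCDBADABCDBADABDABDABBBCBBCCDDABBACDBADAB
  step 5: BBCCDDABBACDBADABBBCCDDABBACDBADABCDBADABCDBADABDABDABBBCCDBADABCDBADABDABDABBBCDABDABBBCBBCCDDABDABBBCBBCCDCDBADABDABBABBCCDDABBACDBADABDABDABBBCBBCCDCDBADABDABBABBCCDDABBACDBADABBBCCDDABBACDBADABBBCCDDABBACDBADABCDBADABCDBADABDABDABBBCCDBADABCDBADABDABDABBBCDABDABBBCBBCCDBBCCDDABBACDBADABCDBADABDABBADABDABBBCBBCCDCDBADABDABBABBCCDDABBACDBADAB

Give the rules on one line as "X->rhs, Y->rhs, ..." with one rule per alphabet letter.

  step 2 ⇒ step 3: BBCCDDABDABBBCCDBADAB ⇒ DAB·DAB·BBC·BBC·CD·CD·BA·DAB·CD·BA·DAB·DAB·DAB·BBC·BBC·CD·DAB·BA·CD·BA·DAB
    A ↦ BA
    B ↦ DAB
    C ↦ BBC
    D ↦ CD

A->BA, B->DAB, C->BBC, D->CD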